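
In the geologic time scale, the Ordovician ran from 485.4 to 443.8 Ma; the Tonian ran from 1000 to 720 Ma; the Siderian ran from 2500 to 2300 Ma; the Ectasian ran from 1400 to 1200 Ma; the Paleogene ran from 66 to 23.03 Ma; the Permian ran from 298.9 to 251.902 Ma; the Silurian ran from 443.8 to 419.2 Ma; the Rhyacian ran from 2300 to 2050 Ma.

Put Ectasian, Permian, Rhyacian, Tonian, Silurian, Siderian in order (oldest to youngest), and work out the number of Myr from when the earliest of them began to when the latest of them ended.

Siderian → Rhyacian → Ectasian → Tonian → Silurian → Permian; total span 2248.098 Myr

Start ages (Ma): Siderian 2500, Rhyacian 2300, Ectasian 1400, Tonian 1000, Silurian 443.8, Permian 298.9.
Ordered oldest to youngest: Siderian, Rhyacian, Ectasian, Tonian, Silurian, Permian.
Span = 2500 − 251.902 = 2248.098 Myr.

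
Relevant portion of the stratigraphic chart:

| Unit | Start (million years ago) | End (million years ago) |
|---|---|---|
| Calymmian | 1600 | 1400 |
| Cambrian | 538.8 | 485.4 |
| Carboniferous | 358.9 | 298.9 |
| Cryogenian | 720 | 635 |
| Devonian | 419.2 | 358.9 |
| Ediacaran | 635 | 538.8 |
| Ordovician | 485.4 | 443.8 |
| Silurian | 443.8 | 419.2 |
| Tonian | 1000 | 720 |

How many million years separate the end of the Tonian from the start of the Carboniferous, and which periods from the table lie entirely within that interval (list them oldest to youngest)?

The Tonian closes at 720 Ma and the Carboniferous opens at 358.9 Ma, so the interval is 720 − 358.9 = 361.1 Myr.
A period fits inside if it starts at or after 720 Ma and ends at or before 358.9 Ma; oldest first that gives Cryogenian, Ediacaran, Cambrian, Ordovician, Silurian, Devonian.

361.1 million years; Cryogenian, Ediacaran, Cambrian, Ordovician, Silurian, Devonian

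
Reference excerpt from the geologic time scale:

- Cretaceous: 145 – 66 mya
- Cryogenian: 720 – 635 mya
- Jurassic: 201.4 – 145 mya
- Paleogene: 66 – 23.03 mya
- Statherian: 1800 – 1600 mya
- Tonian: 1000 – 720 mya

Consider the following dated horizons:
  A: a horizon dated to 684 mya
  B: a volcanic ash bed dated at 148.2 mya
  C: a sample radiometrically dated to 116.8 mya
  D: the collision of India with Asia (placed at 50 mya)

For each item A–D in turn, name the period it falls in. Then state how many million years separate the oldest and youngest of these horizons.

A — Cryogenian; B — Jurassic; C — Cretaceous; D — Paleogene; span 634 million years

Match each age against the start–end ranges in the excerpt: A = 684 Ma → Cryogenian (720–635); B = 148.2 Ma → Jurassic (201.4–145); C = 116.8 Ma → Cretaceous (145–66); D = 50 Ma → Paleogene (66–23.03).
The largest age is 684 Ma and the smallest is 50 Ma; their difference is 634 Myr.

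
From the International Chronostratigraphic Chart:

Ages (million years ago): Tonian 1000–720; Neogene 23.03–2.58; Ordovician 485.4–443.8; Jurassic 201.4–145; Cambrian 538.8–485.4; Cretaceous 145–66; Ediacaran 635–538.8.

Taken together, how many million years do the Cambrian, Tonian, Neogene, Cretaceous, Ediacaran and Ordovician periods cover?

570.65 million years

Each duration: Cambrian = 53.4; Tonian = 280; Neogene = 20.45; Cretaceous = 79; Ediacaran = 96.2; Ordovician = 41.6.
Sum: 53.4 + 280 + 20.45 + 79 + 96.2 + 41.6 = 570.65 Myr.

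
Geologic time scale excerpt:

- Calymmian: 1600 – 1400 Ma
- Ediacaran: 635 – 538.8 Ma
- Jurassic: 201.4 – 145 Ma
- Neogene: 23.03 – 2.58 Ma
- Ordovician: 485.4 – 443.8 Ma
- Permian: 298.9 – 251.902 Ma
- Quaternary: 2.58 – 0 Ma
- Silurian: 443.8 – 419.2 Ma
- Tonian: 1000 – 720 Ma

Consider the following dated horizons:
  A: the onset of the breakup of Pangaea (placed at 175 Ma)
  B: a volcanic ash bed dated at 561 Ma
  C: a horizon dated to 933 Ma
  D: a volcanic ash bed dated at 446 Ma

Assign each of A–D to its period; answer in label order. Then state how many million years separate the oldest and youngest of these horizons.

A — Jurassic; B — Ediacaran; C — Tonian; D — Ordovician; span 758 million years

A: 175 Ma lies in 201.4–145 Ma, so Jurassic.
B: 561 Ma lies in 635–538.8 Ma, so Ediacaran.
C: 933 Ma lies in 1000–720 Ma, so Tonian.
D: 446 Ma lies in 485.4–443.8 Ma, so Ordovician.
Oldest = 933 Ma, youngest = 175 Ma → span 758 Myr.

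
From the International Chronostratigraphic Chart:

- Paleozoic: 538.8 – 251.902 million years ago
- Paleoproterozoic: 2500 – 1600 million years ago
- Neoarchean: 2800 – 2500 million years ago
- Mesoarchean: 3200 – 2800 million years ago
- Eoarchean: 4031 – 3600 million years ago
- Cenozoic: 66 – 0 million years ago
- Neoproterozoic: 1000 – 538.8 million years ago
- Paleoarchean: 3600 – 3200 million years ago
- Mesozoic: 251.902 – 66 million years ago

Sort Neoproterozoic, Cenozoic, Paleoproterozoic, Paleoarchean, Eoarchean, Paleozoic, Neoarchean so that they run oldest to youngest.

The oldest of these is Eoarchean (starts 4031 Ma) and the youngest is Cenozoic (ends 0 Ma).
In between, by decreasing start age: Paleoarchean (3600), Neoarchean (2800), Paleoproterozoic (2500), Neoproterozoic (1000), Paleozoic (538.8).

Eoarchean, Paleoarchean, Neoarchean, Paleoproterozoic, Neoproterozoic, Paleozoic, Cenozoic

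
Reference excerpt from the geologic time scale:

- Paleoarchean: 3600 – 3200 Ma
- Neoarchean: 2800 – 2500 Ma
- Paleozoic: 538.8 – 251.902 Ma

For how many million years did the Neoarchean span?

300 million years

2800 − 2500 = 300 million years.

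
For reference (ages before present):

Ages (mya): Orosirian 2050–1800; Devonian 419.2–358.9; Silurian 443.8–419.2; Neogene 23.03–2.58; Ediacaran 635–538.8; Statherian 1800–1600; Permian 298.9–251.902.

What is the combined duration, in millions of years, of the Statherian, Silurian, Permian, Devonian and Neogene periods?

Each duration: Statherian = 200; Silurian = 24.6; Permian = 46.998; Devonian = 60.3; Neogene = 20.45.
Sum: 200 + 24.6 + 46.998 + 60.3 + 20.45 = 352.348 Myr.

352.348 million years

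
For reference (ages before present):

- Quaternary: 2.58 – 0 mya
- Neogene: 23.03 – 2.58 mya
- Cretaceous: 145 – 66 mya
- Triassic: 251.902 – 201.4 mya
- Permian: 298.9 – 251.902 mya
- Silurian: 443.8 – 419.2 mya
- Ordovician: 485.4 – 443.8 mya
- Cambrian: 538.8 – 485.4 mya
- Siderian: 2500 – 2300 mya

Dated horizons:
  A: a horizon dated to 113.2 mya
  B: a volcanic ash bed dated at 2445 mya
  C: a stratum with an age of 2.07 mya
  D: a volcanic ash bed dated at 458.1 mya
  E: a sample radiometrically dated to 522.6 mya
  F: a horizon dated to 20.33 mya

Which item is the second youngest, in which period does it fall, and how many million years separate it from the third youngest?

Sorted youngest-first by Ma: C (2.07), F (20.33), A (113.2), D (458.1), E (522.6), B (2445).
The second youngest is F at 20.33 Ma, which lies in 23.03–2.58 Ma: the Neogene.
The third youngest is A at 113.2 Ma; separation = |20.33 − 113.2| = 92.87 Myr.

F, in the Neogene; 92.87 million years to A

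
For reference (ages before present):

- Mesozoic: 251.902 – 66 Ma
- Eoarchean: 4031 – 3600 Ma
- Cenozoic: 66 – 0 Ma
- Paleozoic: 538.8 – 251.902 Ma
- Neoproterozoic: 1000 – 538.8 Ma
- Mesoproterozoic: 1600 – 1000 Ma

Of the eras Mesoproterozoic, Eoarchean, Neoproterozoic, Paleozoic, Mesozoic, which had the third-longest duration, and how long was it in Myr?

Eoarchean, 431 million years

Durations: Mesoproterozoic 600; Eoarchean 431; Neoproterozoic 461.2; Paleozoic 286.898; Mesozoic 185.902 Myr.
Sorted longest-first: Mesoproterozoic (600), Neoproterozoic (461.2), Eoarchean (431), Paleozoic (286.898), Mesozoic (185.902).
The third longest is Eoarchean at 431 Myr.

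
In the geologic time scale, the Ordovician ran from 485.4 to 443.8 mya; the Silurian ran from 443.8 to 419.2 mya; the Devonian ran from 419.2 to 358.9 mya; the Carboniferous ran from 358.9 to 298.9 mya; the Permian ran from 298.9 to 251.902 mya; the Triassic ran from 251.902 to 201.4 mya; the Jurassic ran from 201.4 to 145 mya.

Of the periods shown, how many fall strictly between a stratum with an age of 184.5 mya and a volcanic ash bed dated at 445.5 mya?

The older date is 445.5 Ma and the younger is 184.5 Ma.
Periods with start < 445.5 and end > 184.5 Ma: Silurian (443.8–419.2), Devonian (419.2–358.9), Carboniferous (358.9–298.9), Permian (298.9–251.902), Triassic (251.902–201.4).
That is 5 complete periods.

5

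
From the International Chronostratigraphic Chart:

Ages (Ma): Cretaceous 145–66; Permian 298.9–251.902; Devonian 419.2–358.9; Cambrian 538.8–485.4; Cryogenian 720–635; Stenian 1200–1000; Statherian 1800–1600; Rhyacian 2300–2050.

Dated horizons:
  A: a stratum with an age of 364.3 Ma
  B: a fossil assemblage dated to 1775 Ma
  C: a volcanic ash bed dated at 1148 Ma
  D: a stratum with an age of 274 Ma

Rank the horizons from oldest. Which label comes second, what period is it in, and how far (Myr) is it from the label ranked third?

Sorted oldest-first by Ma: B (1775), C (1148), A (364.3), D (274).
The second oldest is C at 1148 Ma, which lies in 1200–1000 Ma: the Stenian.
The third oldest is A at 364.3 Ma; separation = |1148 − 364.3| = 783.7 Myr.

C, in the Stenian; 783.7 million years to A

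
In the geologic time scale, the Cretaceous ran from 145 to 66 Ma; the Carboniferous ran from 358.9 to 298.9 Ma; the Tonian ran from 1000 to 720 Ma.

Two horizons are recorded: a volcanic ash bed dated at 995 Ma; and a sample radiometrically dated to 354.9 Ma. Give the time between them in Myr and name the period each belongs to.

Elapsed time: 995 − 354.9 = 640.1 Myr.
995 Ma lies within 1000–720 Ma: Tonian.
354.9 Ma lies within 358.9–298.9 Ma: Carboniferous.

640.1 million years apart; the first in the Tonian, the second in the Carboniferous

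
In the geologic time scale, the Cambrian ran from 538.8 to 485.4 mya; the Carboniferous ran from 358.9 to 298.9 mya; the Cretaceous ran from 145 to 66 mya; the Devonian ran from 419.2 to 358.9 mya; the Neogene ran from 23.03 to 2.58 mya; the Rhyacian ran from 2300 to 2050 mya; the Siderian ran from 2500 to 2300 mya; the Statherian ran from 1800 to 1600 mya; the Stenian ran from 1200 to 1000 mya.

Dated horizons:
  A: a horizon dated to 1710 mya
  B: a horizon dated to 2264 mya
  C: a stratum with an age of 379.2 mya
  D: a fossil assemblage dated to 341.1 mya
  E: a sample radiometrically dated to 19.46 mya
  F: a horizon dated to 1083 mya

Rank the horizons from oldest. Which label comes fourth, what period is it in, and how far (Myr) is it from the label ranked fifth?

Larger Ma means older, so oldest first: B 2264 > A 1710 > F 1083 > C 379.2 > D 341.1 > E 19.46.
Counting 4 along gives C (379.2 Ma); the excerpt puts that inside the Devonian, 419.2–358.9 Ma.
Next in line is D (341.1 Ma), and 379.2 − 341.1 = 38.1 Myr.

C, in the Devonian; 38.1 million years to D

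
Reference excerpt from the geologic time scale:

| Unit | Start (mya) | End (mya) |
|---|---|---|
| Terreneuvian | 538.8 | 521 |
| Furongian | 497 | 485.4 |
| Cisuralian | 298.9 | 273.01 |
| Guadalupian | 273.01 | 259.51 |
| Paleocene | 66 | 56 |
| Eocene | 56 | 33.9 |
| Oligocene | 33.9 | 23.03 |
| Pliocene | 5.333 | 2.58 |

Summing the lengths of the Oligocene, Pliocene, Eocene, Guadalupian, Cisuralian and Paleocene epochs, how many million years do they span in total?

Duration is start − end for each: (33.9 − 23.03) + (5.333 − 2.58) + (56 − 33.9) + (273.01 − 259.51) + (298.9 − 273.01) + (66 − 56).
That is 10.87 + 2.753 + 22.1 + 13.5 + 25.89 + 10, which totals 85.113 million years.

85.113 million years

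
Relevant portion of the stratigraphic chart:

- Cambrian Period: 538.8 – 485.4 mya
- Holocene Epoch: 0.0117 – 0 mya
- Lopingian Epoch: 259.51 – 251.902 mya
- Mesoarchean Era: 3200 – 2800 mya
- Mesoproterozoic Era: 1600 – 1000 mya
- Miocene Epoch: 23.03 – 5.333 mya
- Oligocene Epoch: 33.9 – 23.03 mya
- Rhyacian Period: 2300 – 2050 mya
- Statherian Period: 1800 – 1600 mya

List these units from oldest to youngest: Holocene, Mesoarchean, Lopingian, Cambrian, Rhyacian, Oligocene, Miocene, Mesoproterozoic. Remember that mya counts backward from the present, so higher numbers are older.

Sorting by start age (descending Ma, since larger Ma = older): Mesoarchean start 3200, Rhyacian start 2300, Mesoproterozoic start 1600, Cambrian start 538.8, Lopingian start 259.51, Oligocene start 33.9, Miocene start 23.03, Holocene start 0.0117.

Mesoarchean → Rhyacian → Mesoproterozoic → Cambrian → Lopingian → Oligocene → Miocene → Holocene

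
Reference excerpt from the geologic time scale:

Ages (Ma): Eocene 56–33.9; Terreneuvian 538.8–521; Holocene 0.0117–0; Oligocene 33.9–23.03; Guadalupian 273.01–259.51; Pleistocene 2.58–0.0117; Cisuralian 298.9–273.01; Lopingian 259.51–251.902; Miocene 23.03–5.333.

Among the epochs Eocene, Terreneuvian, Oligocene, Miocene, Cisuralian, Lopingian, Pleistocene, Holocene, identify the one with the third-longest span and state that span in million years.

Terreneuvian, 17.8 million years

Durations: Eocene 22.1; Terreneuvian 17.8; Oligocene 10.87; Miocene 17.697; Cisuralian 25.89; Lopingian 7.608; Pleistocene 2.5683; Holocene 0.0117 Myr.
Sorted longest-first: Cisuralian (25.89), Eocene (22.1), Terreneuvian (17.8), Miocene (17.697), Oligocene (10.87), Lopingian (7.608), Pleistocene (2.5683), Holocene (0.0117).
The third longest is Terreneuvian at 17.8 Myr.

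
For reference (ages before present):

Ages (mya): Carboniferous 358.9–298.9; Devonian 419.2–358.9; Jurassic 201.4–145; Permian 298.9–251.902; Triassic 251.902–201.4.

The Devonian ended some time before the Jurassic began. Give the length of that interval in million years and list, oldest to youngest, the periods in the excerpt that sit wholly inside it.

157.5 million years; Carboniferous, Permian, Triassic

The Devonian closes at 358.9 Ma and the Jurassic opens at 201.4 Ma, so the interval is 358.9 − 201.4 = 157.5 Myr.
A period fits inside if it starts at or after 358.9 Ma and ends at or before 201.4 Ma; oldest first that gives Carboniferous, Permian, Triassic.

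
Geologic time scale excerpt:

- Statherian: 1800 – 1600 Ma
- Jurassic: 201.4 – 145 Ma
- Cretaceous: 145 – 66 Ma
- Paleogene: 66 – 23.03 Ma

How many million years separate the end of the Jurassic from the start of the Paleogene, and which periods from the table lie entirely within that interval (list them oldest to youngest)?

79 million years; Cretaceous

End of Jurassic = 145 Ma; start of Paleogene = 66 Ma.
Gap = 145 − 66 = 79 Myr.
Periods wholly inside 145–66 Ma: Cretaceous (145–66).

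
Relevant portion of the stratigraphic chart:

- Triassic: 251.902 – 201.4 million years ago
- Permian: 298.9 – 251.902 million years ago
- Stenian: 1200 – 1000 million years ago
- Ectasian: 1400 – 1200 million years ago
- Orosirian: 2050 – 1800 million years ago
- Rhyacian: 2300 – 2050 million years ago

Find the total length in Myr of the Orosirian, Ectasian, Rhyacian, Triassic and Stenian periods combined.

Each duration: Orosirian = 250; Ectasian = 200; Rhyacian = 250; Triassic = 50.502; Stenian = 200.
Sum: 250 + 200 + 250 + 50.502 + 200 = 950.502 Myr.

950.502 million years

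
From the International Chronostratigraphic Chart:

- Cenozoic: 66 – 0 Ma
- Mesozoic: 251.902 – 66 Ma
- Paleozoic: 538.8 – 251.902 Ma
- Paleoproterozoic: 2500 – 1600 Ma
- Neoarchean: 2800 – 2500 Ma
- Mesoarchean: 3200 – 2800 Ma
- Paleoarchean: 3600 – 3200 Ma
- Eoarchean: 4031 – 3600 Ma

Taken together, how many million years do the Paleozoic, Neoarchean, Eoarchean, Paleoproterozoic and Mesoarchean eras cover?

2317.898 million years

Each duration: Paleozoic = 286.898; Neoarchean = 300; Eoarchean = 431; Paleoproterozoic = 900; Mesoarchean = 400.
Sum: 286.898 + 300 + 431 + 900 + 400 = 2317.898 Myr.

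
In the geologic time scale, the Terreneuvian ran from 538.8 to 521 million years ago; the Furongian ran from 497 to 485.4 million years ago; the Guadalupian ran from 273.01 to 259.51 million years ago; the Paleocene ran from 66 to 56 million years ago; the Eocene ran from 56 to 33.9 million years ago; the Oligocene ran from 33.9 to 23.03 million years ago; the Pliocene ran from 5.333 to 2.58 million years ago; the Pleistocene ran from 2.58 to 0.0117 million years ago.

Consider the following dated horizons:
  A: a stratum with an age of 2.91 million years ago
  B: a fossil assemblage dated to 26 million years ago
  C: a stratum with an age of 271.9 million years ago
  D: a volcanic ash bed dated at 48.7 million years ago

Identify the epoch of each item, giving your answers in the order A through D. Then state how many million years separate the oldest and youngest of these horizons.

Match each age against the start–end ranges in the excerpt: A = 2.91 Ma → Pliocene (5.333–2.58); B = 26 Ma → Oligocene (33.9–23.03); C = 271.9 Ma → Guadalupian (273.01–259.51); D = 48.7 Ma → Eocene (56–33.9).
The largest age is 271.9 Ma and the smallest is 2.91 Ma; their difference is 268.99 Myr.

A — Pliocene; B — Oligocene; C — Guadalupian; D — Eocene; span 268.99 million years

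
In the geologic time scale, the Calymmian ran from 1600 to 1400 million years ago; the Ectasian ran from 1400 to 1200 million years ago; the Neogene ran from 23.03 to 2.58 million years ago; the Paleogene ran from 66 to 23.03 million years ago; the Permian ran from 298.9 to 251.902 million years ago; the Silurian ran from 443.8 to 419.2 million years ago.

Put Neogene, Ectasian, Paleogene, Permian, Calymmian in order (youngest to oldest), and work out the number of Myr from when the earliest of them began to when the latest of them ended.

From the excerpt: Neogene 23.03–2.58; Ectasian 1400–1200; Paleogene 66–23.03; Permian 298.9–251.902; Calymmian 1600–1400 (Ma).
Larger Ma is earlier, so the oldest is Calymmian and the youngest is Neogene; youngest to oldest: Neogene, Paleogene, Permian, Ectasian, Calymmian.
Oldest start 1600 minus youngest end 2.58 gives 1597.42 Myr overall.

Neogene, Paleogene, Permian, Ectasian, Calymmian; total span 1597.42 Myr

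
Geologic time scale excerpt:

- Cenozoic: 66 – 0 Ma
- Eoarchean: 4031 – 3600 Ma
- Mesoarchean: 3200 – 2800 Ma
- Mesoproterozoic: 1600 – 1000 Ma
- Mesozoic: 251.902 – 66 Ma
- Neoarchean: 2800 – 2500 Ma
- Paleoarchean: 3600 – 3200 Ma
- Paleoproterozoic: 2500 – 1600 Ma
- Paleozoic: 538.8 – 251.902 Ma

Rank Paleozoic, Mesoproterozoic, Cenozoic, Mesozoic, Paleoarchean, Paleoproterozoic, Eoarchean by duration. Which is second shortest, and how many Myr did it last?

Mesozoic, 185.902 million years

Start − end for each: Paleozoic 538.8 − 251.902 = 286.898; Mesoproterozoic 1600 − 1000 = 600; Cenozoic 66 − 0 = 66; Mesozoic 251.902 − 66 = 185.902; Paleoarchean 3600 − 3200 = 400; Paleoproterozoic 2500 − 1600 = 900; Eoarchean 4031 − 3600 = 431.
Ranking these from shortest: Cenozoic < Mesozoic < Paleozoic < Paleoarchean < Eoarchean < Mesoproterozoic < Paleoproterozoic.
Position 2 in that ranking is Mesozoic, which lasted 185.902 Myr.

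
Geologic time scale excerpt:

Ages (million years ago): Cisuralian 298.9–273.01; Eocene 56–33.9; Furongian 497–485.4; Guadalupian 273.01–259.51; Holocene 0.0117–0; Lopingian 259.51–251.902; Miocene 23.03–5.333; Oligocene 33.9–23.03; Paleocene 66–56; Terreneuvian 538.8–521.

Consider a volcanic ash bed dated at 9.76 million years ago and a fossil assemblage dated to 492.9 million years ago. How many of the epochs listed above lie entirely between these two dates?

492.9 Ma sits inside the Furongian (497–485.4) and 9.76 Ma inside the Miocene (23.03–5.333); neither of those is wholly between the two dates.
The listed epochs lying completely between them are Cisuralian, Guadalupian, Lopingian, Paleocene, Eocene, Oligocene — 6 in all.

6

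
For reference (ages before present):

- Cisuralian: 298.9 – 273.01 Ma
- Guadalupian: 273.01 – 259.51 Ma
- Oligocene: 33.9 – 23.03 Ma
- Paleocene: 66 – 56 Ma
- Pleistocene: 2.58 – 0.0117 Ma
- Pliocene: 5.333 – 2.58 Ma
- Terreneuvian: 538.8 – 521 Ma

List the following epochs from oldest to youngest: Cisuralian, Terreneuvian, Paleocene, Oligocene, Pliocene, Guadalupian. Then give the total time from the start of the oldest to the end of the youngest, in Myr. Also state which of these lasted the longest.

Terreneuvian, Cisuralian, Guadalupian, Paleocene, Oligocene, Pliocene; total span 536.22 Myr; longest is Cisuralian

From the excerpt: Cisuralian 298.9–273.01; Terreneuvian 538.8–521; Paleocene 66–56; Oligocene 33.9–23.03; Pliocene 5.333–2.58; Guadalupian 273.01–259.51 (Ma).
Larger Ma is earlier, so the oldest is Terreneuvian and the youngest is Pliocene; oldest to youngest: Terreneuvian, Cisuralian, Guadalupian, Paleocene, Oligocene, Pliocene.
Oldest start 538.8 minus youngest end 2.58 gives 536.22 Myr overall.
Individual lengths (start − end): Pliocene 2.753; Paleocene 10; Terreneuvian 17.8; Cisuralian 25.89; Oligocene 10.87; Guadalupian 13.5. The largest is Cisuralian at 25.89 Myr.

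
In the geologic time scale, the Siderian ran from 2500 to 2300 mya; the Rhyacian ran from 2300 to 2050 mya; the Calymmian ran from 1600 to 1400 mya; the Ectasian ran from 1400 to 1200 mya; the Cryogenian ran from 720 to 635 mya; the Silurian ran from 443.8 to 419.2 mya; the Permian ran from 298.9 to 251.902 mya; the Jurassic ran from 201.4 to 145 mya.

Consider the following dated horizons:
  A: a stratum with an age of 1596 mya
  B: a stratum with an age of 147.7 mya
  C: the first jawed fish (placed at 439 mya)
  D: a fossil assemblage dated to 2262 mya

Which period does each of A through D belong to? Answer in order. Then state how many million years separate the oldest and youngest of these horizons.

Match each age against the start–end ranges in the excerpt: A = 1596 Ma → Calymmian (1600–1400); B = 147.7 Ma → Jurassic (201.4–145); C = 439 Ma → Silurian (443.8–419.2); D = 2262 Ma → Rhyacian (2300–2050).
The largest age is 2262 Ma and the smallest is 147.7 Ma; their difference is 2114.3 Myr.

A — Calymmian; B — Jurassic; C — Silurian; D — Rhyacian; span 2114.3 million years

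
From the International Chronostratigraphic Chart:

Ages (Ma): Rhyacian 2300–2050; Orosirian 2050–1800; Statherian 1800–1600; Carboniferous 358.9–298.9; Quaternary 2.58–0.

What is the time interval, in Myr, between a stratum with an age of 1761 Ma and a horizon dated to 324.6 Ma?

1761 − 324.6 = 1436.4 million years.

1436.4 million years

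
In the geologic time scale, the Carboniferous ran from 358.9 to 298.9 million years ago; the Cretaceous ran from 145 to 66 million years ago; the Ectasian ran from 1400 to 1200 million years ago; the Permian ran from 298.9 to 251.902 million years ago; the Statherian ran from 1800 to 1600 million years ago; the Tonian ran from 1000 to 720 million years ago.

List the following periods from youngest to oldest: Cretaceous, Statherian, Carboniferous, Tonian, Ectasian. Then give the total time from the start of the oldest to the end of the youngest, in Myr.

Start ages (Ma): Statherian 1800, Ectasian 1400, Tonian 1000, Carboniferous 358.9, Cretaceous 145.
Ordered youngest to oldest: Cretaceous, Carboniferous, Tonian, Ectasian, Statherian.
Span = 1800 − 66 = 1734 Myr.

Cretaceous → Carboniferous → Tonian → Ectasian → Statherian; total span 1734 Myr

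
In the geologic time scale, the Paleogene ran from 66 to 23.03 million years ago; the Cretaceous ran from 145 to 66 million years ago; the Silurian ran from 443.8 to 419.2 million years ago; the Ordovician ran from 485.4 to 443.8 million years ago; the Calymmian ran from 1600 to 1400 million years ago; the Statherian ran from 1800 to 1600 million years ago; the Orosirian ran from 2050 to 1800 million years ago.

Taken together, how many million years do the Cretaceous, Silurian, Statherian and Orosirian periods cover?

553.6 million years

Each duration: Cretaceous = 79; Silurian = 24.6; Statherian = 200; Orosirian = 250.
Sum: 79 + 24.6 + 200 + 250 = 553.6 Myr.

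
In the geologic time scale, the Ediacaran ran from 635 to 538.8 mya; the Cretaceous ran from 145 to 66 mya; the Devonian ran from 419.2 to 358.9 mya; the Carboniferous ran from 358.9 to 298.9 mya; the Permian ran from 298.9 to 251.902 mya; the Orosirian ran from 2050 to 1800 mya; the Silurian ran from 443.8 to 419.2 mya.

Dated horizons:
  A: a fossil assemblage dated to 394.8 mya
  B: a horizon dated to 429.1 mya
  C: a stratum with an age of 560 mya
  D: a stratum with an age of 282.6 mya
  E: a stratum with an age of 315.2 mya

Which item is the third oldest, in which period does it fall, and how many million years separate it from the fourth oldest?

Sorted oldest-first by Ma: C (560), B (429.1), A (394.8), E (315.2), D (282.6).
The third oldest is A at 394.8 Ma, which lies in 419.2–358.9 Ma: the Devonian.
The fourth oldest is E at 315.2 Ma; separation = |394.8 − 315.2| = 79.6 Myr.

A, in the Devonian; 79.6 million years to E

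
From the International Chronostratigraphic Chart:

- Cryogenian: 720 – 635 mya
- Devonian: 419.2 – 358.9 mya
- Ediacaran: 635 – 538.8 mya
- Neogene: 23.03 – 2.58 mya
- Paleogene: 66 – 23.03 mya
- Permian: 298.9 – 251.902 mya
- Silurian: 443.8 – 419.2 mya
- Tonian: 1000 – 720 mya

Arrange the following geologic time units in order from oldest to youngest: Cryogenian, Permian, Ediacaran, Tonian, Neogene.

Read off each span (Ma): Cryogenian 720–635; Permian 298.9–251.902; Ediacaran 635–538.8; Tonian 1000–720; Neogene 23.03–2.58.
Larger Ma is older, so oldest→youngest is Tonian, Cryogenian, Ediacaran, Permian, Neogene.

Tonian → Cryogenian → Ediacaran → Permian → Neogene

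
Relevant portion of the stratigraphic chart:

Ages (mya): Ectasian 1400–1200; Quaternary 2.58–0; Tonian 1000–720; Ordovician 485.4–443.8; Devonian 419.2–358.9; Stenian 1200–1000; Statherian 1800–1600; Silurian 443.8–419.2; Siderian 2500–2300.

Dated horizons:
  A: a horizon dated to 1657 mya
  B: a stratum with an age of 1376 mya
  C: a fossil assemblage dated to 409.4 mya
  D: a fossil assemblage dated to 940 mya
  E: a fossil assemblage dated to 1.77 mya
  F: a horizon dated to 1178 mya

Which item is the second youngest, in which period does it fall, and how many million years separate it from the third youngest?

C, in the Devonian; 530.6 million years to D

Sorted youngest-first by Ma: E (1.77), C (409.4), D (940), F (1178), B (1376), A (1657).
The second youngest is C at 409.4 Ma, which lies in 419.2–358.9 Ma: the Devonian.
The third youngest is D at 940 Ma; separation = |409.4 − 940| = 530.6 Myr.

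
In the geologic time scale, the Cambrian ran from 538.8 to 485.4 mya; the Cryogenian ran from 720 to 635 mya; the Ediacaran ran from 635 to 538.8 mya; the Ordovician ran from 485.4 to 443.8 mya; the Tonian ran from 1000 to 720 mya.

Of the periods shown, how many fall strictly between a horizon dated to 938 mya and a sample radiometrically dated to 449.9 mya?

3

938 Ma sits inside the Tonian (1000–720) and 449.9 Ma inside the Ordovician (485.4–443.8); neither of those is wholly between the two dates.
The listed periods lying completely between them are Cryogenian, Ediacaran, Cambrian — 3 in all.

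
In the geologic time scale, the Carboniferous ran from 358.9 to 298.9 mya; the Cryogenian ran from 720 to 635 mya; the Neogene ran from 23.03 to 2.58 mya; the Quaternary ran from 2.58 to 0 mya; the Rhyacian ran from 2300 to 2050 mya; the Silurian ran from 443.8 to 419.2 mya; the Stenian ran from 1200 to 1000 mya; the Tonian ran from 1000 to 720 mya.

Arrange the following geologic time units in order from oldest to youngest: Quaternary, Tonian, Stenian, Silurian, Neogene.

The oldest of these is Stenian (starts 1200 Ma) and the youngest is Quaternary (ends 0 Ma).
In between, by decreasing start age: Tonian (1000), Silurian (443.8), Neogene (23.03).

Stenian → Tonian → Silurian → Neogene → Quaternary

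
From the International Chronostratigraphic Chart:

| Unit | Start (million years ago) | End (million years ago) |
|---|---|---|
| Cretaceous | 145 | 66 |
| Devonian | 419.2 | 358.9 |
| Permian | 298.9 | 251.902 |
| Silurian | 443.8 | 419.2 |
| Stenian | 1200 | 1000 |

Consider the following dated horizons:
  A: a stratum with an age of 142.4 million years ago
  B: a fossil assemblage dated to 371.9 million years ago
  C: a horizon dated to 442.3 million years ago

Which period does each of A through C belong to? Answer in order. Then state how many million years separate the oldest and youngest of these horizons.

A: 142.4 Ma lies in 145–66 Ma, so Cretaceous.
B: 371.9 Ma lies in 419.2–358.9 Ma, so Devonian.
C: 442.3 Ma lies in 443.8–419.2 Ma, so Silurian.
Oldest = 442.3 Ma, youngest = 142.4 Ma → span 299.9 Myr.

A — Cretaceous; B — Devonian; C — Silurian; span 299.9 million years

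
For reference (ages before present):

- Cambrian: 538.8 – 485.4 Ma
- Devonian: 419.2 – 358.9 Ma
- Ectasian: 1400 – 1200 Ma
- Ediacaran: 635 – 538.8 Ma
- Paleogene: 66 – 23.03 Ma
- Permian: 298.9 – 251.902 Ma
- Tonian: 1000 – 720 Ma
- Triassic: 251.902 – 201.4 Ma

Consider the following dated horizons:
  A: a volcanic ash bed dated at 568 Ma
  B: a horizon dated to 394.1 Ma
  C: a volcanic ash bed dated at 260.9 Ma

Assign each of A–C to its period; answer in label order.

A: 568 Ma lies in 635–538.8 Ma, so Ediacaran.
B: 394.1 Ma lies in 419.2–358.9 Ma, so Devonian.
C: 260.9 Ma lies in 298.9–251.902 Ma, so Permian.

A — Ediacaran; B — Devonian; C — Permian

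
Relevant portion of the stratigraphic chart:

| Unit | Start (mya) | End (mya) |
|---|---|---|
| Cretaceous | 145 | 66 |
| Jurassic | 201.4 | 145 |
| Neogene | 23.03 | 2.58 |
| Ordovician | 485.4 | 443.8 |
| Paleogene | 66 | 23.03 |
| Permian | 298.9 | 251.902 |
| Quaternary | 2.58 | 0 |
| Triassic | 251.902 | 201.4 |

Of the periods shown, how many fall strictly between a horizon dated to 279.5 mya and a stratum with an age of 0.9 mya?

5

279.5 Ma sits inside the Permian (298.9–251.902) and 0.9 Ma inside the Quaternary (2.58–0); neither of those is wholly between the two dates.
The listed periods lying completely between them are Triassic, Jurassic, Cretaceous, Paleogene, Neogene — 5 in all.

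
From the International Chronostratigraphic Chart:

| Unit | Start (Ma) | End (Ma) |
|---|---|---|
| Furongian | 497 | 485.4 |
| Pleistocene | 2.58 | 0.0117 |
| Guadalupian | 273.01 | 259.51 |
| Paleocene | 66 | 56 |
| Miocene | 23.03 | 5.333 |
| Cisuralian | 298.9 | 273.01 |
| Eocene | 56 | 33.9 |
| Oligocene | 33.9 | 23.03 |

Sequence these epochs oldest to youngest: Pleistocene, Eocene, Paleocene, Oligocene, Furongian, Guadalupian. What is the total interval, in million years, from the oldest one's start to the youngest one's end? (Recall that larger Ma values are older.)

Furongian, Guadalupian, Paleocene, Eocene, Oligocene, Pleistocene; total span 496.9883 Myr

Start ages (Ma): Furongian 497, Guadalupian 273.01, Paleocene 66, Eocene 56, Oligocene 33.9, Pleistocene 2.58.
Ordered oldest to youngest: Furongian, Guadalupian, Paleocene, Eocene, Oligocene, Pleistocene.
Span = 497 − 0.0117 = 496.9883 Myr.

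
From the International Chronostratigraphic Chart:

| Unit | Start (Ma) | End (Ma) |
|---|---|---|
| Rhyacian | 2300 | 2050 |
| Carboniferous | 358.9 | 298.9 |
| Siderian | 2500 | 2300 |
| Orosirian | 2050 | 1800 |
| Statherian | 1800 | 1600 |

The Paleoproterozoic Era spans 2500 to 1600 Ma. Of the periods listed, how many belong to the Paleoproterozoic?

4

Periods inside 2500–1600 Ma: Siderian, Rhyacian, Orosirian, Statherian — 4 in total.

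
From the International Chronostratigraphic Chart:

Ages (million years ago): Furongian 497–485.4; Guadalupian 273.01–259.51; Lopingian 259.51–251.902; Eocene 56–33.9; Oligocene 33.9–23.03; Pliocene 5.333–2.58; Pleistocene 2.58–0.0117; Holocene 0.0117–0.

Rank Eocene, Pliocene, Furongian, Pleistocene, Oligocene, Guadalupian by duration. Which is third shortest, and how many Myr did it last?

Durations: Eocene 22.1; Pliocene 2.753; Furongian 11.6; Pleistocene 2.5683; Oligocene 10.87; Guadalupian 13.5 Myr.
Sorted shortest-first: Pleistocene (2.5683), Pliocene (2.753), Oligocene (10.87), Furongian (11.6), Guadalupian (13.5), Eocene (22.1).
The third shortest is Oligocene at 10.87 Myr.

Oligocene, 10.87 million years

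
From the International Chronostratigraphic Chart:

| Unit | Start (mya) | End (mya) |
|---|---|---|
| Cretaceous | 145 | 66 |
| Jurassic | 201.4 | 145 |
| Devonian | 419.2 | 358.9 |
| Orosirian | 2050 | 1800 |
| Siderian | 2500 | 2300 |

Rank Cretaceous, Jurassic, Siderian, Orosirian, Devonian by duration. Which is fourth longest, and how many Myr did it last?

Devonian, 60.3 million years

Start − end for each: Cretaceous 145 − 66 = 79; Jurassic 201.4 − 145 = 56.4; Siderian 2500 − 2300 = 200; Orosirian 2050 − 1800 = 250; Devonian 419.2 − 358.9 = 60.3.
Ranking these from longest: Orosirian > Siderian > Cretaceous > Devonian > Jurassic.
Position 4 in that ranking is Devonian, which lasted 60.3 Myr.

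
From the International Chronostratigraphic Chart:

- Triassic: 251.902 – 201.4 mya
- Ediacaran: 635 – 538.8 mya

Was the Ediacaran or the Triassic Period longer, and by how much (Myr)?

Ediacaran, by 45.698 million years

Ediacaran: 635 − 538.8 = 96.2 Myr.
Triassic: 251.902 − 201.4 = 50.502 Myr.
Difference: 96.2 − 50.502 = 45.698 Myr, so the Ediacaran was longer.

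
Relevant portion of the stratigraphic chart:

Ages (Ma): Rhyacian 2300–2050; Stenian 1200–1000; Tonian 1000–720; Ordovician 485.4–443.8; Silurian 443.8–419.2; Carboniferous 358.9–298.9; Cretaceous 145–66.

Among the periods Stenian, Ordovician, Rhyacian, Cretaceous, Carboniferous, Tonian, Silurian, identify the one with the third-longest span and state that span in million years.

Stenian, 200 million years

Start − end for each: Stenian 1200 − 1000 = 200; Ordovician 485.4 − 443.8 = 41.6; Rhyacian 2300 − 2050 = 250; Cretaceous 145 − 66 = 79; Carboniferous 358.9 − 298.9 = 60; Tonian 1000 − 720 = 280; Silurian 443.8 − 419.2 = 24.6.
Ranking these from longest: Tonian > Rhyacian > Stenian > Cretaceous > Carboniferous > Ordovician > Silurian.
Position 3 in that ranking is Stenian, which lasted 200 Myr.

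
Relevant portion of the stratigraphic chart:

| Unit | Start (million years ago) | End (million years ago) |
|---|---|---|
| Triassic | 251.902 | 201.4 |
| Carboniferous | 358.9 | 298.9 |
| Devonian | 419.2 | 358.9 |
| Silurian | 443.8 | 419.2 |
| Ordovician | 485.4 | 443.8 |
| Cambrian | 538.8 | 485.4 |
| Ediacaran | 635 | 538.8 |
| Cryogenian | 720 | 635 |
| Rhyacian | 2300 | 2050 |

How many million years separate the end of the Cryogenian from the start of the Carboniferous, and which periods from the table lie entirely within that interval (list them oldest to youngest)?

276.1 million years; Ediacaran, Cambrian, Ordovician, Silurian, Devonian

The Cryogenian closes at 635 Ma and the Carboniferous opens at 358.9 Ma, so the interval is 635 − 358.9 = 276.1 Myr.
A period fits inside if it starts at or after 635 Ma and ends at or before 358.9 Ma; oldest first that gives Ediacaran, Cambrian, Ordovician, Silurian, Devonian.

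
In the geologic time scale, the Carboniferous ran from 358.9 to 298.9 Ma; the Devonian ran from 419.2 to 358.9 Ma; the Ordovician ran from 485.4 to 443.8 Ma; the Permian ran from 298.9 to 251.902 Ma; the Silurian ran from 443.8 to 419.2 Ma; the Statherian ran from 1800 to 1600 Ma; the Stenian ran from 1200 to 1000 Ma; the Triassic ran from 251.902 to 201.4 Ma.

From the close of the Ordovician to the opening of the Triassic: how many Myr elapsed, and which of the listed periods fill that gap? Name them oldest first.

End of Ordovician = 443.8 Ma; start of Triassic = 251.902 Ma.
Gap = 443.8 − 251.902 = 191.898 Myr.
Periods wholly inside 443.8–251.902 Ma: Silurian (443.8–419.2), Devonian (419.2–358.9), Carboniferous (358.9–298.9), Permian (298.9–251.902).

191.898 million years; Silurian, Devonian, Carboniferous, Permian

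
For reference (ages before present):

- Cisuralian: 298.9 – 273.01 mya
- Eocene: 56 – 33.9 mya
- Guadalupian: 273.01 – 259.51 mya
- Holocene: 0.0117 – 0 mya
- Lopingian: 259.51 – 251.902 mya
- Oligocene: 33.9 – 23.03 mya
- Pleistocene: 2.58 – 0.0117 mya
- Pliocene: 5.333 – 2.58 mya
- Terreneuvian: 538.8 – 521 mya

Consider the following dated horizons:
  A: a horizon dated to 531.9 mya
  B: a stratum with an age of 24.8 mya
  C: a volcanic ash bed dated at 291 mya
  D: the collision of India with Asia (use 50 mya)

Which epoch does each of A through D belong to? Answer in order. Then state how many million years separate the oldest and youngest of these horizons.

A: 531.9 Ma lies in 538.8–521 Ma, so Terreneuvian.
B: 24.8 Ma lies in 33.9–23.03 Ma, so Oligocene.
C: 291 Ma lies in 298.9–273.01 Ma, so Cisuralian.
D: 50 Ma lies in 56–33.9 Ma, so Eocene.
Oldest = 531.9 Ma, youngest = 24.8 Ma → span 507.1 Myr.

A — Terreneuvian; B — Oligocene; C — Cisuralian; D — Eocene; span 507.1 million years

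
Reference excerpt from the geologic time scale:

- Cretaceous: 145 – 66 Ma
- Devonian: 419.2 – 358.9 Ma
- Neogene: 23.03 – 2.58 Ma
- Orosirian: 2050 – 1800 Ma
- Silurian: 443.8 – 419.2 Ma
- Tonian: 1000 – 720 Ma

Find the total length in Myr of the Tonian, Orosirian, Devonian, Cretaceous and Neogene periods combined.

Each duration: Tonian = 280; Orosirian = 250; Devonian = 60.3; Cretaceous = 79; Neogene = 20.45.
Sum: 280 + 250 + 60.3 + 79 + 20.45 = 689.75 Myr.

689.75 million years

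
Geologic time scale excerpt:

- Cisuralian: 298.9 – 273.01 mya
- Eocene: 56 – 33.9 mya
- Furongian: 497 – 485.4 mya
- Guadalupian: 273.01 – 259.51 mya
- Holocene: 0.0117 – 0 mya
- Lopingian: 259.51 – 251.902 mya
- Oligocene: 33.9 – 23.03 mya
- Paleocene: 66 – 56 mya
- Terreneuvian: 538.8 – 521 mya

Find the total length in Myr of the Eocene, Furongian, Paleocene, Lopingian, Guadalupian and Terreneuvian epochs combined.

82.608 million years

Each duration: Eocene = 22.1; Furongian = 11.6; Paleocene = 10; Lopingian = 7.608; Guadalupian = 13.5; Terreneuvian = 17.8.
Sum: 22.1 + 11.6 + 10 + 7.608 + 13.5 + 17.8 = 82.608 Myr.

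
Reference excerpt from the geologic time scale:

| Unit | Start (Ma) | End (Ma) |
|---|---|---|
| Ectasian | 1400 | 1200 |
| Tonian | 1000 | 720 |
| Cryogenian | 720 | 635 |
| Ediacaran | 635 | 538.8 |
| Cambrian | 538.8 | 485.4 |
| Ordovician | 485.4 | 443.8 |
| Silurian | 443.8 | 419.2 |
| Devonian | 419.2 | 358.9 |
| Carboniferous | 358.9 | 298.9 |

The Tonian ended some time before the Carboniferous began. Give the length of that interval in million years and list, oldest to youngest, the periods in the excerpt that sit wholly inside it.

End of Tonian = 720 Ma; start of Carboniferous = 358.9 Ma.
Gap = 720 − 358.9 = 361.1 Myr.
Periods wholly inside 720–358.9 Ma: Cryogenian (720–635), Ediacaran (635–538.8), Cambrian (538.8–485.4), Ordovician (485.4–443.8), Silurian (443.8–419.2), Devonian (419.2–358.9).

361.1 million years; Cryogenian, Ediacaran, Cambrian, Ordovician, Silurian, Devonian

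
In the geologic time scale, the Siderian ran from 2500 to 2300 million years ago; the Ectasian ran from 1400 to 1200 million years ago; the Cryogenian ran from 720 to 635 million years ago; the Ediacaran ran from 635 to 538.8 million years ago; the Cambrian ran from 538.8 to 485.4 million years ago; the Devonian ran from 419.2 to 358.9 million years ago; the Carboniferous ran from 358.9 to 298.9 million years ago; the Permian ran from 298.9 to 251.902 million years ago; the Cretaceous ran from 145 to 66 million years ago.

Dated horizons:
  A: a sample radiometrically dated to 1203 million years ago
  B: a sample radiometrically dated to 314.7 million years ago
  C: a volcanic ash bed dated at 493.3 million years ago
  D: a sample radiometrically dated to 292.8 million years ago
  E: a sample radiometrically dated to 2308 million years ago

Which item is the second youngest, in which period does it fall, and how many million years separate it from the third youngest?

Smaller Ma means younger, so youngest first: D 292.8 < B 314.7 < C 493.3 < A 1203 < E 2308.
Counting 2 along gives B (314.7 Ma); the excerpt puts that inside the Carboniferous, 358.9–298.9 Ma.
Next in line is C (493.3 Ma), and 493.3 − 314.7 = 178.6 Myr.

B, in the Carboniferous; 178.6 million years to C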